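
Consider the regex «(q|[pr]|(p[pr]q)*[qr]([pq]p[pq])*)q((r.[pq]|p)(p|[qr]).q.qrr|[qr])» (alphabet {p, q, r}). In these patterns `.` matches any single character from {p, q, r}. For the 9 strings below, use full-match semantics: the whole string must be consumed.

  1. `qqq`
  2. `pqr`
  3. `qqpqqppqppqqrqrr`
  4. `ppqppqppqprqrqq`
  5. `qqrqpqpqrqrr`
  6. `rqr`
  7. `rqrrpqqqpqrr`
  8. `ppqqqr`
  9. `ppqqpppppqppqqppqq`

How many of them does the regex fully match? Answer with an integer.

1 → match
2 → match
3 → match
4 → match
5 → match
6 → match
7 → match
8 → match
9 → match
Total matched: 9

9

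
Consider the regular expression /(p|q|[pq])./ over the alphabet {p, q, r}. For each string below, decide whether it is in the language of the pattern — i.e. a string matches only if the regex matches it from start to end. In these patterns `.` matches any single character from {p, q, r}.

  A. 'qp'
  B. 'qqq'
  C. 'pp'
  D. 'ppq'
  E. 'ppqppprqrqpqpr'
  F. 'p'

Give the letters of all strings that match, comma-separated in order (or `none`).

A, C

A → match
B → no match
C → match
D → no match
E → no match
F → no match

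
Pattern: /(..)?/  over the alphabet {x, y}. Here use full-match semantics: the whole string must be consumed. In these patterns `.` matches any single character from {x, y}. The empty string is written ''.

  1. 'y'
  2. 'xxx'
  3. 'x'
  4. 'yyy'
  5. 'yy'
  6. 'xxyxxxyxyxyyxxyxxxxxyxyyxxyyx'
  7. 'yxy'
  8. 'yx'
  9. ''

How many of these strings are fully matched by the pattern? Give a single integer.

3

1 → no match
2 → no match
3 → no match
4 → no match
5 → match
6 → no match
7 → no match
8 → match
9 → match
Total matched: 3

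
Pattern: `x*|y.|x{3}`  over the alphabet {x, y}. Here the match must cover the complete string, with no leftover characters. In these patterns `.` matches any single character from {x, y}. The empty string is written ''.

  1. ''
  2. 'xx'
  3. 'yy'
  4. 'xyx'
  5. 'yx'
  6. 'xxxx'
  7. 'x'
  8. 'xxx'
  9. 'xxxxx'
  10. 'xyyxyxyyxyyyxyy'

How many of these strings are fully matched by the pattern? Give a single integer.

8

1 → match
2 → match
3 → match
4 → no match
5 → match
6 → match
7 → match
8 → match
9 → match
10 → no match
Total matched: 8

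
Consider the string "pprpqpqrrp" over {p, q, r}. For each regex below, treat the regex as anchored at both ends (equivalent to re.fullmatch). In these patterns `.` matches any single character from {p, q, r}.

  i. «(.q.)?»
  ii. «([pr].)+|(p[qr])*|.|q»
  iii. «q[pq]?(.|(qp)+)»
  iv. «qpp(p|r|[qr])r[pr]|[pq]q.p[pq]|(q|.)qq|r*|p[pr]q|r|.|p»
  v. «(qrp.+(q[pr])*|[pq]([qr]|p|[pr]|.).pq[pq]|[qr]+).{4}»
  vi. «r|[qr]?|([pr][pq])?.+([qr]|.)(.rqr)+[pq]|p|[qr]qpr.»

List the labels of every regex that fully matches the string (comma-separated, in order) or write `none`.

v

i → no match
ii → no match
iii → no match — must start with "q"
iv → no match
v → match
vi → no match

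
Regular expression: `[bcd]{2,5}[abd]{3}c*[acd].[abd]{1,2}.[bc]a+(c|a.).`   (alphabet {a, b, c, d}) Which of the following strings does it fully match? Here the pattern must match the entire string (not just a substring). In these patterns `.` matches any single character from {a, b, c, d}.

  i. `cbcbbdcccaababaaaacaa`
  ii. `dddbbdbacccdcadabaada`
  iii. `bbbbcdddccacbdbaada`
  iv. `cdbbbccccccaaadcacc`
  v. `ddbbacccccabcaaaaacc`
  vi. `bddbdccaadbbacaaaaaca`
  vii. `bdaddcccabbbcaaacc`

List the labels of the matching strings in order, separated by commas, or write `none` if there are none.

i → no match
ii → match
iii → match
iv → match
v → match
vi → no match
vii → match

ii, iii, iv, v, vii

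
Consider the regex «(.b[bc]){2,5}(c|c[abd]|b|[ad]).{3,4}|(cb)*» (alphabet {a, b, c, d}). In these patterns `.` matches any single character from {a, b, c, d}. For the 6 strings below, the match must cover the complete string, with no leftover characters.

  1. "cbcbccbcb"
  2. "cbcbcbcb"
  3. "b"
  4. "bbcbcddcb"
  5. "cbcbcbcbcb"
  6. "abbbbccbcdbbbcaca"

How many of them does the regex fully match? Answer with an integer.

3

1. "cbcbccbcb" → no match
2. "cbcbcbcb" → match
3. "b" → no match
4. "bbcbcddcb" → no match
5. "cbcbcbcbcb" → match
6 → match
Total matched: 3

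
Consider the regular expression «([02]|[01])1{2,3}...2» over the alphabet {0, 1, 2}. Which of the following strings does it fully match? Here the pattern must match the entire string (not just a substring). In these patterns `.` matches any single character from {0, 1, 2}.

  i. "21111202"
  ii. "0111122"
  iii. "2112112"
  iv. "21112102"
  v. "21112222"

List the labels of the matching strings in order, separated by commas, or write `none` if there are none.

i → match
ii → match
iii → match
iv → match
v → match

i, ii, iii, iv, v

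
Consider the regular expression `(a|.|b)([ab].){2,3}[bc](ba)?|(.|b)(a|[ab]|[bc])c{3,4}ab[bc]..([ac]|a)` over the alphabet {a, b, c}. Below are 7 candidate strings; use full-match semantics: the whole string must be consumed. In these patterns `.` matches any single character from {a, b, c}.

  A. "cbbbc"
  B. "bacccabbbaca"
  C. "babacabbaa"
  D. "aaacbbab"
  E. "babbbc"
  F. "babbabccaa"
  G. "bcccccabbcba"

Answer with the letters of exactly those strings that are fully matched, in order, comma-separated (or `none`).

A → no match
B → no match
C → no match
D → no match
E → match
F → no match
G → match

E, G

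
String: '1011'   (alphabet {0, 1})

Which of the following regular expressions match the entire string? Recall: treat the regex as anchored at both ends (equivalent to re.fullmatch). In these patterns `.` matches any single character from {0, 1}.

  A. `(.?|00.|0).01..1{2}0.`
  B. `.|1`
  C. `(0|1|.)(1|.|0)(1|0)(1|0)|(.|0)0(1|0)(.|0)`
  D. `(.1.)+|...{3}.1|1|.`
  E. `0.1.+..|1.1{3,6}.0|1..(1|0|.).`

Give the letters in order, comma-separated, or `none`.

C

A → no match
B → no match
C → match
D → no match
E → no match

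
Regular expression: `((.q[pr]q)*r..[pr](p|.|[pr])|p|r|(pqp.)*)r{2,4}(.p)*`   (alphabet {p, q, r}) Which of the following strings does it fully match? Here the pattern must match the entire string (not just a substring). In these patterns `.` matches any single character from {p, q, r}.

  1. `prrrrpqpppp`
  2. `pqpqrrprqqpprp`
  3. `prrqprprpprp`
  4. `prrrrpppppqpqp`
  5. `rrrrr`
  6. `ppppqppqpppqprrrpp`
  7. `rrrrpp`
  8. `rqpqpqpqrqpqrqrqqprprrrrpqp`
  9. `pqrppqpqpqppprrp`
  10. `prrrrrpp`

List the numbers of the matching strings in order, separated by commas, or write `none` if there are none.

1 → no match
2 → no match
3 → no match
4 → match
5 → match
6 → no match
7 → match
8 → no match
9 → no match
10 → no match

4, 5, 7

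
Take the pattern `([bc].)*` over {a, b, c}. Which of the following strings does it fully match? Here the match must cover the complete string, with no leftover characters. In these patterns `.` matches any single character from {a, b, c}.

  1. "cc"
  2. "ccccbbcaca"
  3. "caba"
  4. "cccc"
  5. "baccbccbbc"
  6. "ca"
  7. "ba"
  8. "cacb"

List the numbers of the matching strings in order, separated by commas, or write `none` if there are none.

1. "cc" → match
2. "ccccbbcaca" → match
3. "caba" → match
4. "cccc" → match
5. "baccbccbbc" → match
6. "ca" → match
7. "ba" → match
8. "cacb" → match

1, 2, 3, 4, 5, 6, 7, 8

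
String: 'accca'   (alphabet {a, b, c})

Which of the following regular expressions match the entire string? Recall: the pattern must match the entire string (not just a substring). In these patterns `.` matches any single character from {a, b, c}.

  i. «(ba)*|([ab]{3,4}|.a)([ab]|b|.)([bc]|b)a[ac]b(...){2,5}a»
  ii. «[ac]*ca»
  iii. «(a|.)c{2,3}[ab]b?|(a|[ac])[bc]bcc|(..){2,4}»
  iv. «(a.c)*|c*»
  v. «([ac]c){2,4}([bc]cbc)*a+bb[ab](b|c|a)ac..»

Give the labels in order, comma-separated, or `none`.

ii, iii

i → no match
ii → match
iii → match
iv → no match
v → no match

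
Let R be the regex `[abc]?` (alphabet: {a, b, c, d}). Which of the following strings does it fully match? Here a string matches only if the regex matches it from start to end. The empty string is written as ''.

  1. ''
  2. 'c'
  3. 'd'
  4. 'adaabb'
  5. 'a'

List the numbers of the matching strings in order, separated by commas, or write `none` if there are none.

1 → match
2 → match
3 → no match
4 → no match
5 → match

1, 2, 5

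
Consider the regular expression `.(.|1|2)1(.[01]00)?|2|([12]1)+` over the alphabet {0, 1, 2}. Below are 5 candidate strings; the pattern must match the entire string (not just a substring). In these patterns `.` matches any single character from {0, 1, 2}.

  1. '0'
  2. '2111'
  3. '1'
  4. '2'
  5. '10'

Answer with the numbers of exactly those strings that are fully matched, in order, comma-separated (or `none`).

2, 4

1. '0' → no match
2. '2111' → match
3. '1' → no match
4. '2' → match
5. '10' → no match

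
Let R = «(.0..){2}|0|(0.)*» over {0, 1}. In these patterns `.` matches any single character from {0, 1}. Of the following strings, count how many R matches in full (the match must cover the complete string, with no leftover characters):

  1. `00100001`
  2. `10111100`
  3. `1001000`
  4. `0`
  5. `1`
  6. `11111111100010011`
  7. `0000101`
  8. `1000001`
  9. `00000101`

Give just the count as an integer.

1 → match
2 → no match
3 → no match
4 → match
5 → no match
6 → no match
7 → no match
8 → no match
9 → match
Total matched: 3

3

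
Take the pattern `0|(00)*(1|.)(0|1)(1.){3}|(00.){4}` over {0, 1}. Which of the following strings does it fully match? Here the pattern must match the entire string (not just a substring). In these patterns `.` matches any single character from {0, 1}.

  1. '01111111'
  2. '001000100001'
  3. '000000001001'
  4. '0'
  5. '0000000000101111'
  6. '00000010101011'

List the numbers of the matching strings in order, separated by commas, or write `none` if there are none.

1, 3, 4, 5, 6

1 → match
2 → no match
3 → match
4 → match
5 → match
6 → match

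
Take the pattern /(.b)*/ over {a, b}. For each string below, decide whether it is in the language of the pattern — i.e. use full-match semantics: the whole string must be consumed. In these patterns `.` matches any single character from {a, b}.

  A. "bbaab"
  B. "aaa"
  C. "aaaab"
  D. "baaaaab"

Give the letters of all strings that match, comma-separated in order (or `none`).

A → no match
B → no match
C → no match
D → no match

none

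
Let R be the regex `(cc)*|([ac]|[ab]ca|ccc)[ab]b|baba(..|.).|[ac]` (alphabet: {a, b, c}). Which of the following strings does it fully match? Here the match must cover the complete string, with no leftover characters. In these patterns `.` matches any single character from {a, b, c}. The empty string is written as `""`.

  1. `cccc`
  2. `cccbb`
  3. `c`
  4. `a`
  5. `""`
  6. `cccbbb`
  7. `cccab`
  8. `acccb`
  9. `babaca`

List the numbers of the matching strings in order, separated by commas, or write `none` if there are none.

1, 2, 3, 4, 5, 7, 9

1 → match
2 → match
3 → match
4 → match
5 → match
6 → no match
7 → match
8 → no match
9 → match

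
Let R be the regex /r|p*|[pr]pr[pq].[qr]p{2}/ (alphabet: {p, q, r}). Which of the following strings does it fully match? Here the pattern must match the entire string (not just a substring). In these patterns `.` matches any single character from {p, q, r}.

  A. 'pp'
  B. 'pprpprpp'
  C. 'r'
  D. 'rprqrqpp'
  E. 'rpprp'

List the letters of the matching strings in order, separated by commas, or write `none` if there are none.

A → match
B → match
C → match
D → match
E → no match

A, B, C, D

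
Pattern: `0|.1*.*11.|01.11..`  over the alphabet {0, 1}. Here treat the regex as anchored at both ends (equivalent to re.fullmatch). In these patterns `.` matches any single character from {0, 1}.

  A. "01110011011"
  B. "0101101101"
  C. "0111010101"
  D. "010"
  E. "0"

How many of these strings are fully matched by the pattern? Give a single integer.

A. "01110011011" → no match
B. "0101101101" → no match
C. "0111010101" → no match
D. "010" → no match
E. "0" → match
Total matched: 1

1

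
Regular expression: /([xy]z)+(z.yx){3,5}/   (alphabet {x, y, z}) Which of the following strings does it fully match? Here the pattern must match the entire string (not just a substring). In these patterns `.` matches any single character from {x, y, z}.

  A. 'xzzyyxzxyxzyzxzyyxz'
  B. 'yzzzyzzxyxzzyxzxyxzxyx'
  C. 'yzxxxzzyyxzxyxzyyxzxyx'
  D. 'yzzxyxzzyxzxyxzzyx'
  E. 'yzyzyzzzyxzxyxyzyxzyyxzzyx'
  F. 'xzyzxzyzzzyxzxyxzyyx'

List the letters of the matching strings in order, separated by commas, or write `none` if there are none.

D, F

A → no match — must end with 'yx'
B → no match
C → no match
D → match
E → no match
F → match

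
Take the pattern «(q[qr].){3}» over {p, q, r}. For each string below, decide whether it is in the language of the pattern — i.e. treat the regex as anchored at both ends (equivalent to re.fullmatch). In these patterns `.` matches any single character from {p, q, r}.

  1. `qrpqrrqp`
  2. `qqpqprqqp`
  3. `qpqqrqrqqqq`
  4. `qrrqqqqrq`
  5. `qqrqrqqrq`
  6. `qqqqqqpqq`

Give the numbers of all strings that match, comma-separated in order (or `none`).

4, 5

1 → no match
2 → no match
3 → no match
4 → match
5 → match
6 → no match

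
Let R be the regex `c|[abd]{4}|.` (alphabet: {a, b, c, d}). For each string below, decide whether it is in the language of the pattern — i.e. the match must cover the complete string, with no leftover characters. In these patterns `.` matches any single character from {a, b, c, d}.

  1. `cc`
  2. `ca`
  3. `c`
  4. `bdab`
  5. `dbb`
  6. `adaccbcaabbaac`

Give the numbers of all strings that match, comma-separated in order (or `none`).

1 → no match
2 → no match
3 → match
4 → match
5 → no match
6 → no match

3, 4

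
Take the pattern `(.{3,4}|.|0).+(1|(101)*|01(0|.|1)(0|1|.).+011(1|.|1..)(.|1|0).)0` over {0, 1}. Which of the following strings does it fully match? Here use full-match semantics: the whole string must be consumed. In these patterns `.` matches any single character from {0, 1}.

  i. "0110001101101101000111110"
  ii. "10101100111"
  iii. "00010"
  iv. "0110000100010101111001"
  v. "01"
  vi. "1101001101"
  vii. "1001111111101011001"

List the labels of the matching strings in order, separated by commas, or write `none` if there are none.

i, iii

i → match
ii → no match — must end with "0"
iii → match
iv → no match — must end with "0"
v → no match — must end with "0"
vi → no match — must end with "0"
vii → no match — must end with "0"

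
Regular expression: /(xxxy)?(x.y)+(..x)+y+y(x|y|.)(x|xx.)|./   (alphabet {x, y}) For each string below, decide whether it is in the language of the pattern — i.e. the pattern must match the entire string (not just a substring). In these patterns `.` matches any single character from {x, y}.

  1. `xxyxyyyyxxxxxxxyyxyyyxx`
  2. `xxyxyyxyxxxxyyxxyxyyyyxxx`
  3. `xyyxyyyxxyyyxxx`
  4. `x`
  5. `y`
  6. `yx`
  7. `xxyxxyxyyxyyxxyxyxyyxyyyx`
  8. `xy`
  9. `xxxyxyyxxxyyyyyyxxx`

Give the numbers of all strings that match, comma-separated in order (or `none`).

1, 2, 3, 4, 5, 7, 9

1 → match
2 → match
3 → match
4. `x` → match
5. `y` → match
6. `yx` → no match
7 → match
8. `xy` → no match
9 → match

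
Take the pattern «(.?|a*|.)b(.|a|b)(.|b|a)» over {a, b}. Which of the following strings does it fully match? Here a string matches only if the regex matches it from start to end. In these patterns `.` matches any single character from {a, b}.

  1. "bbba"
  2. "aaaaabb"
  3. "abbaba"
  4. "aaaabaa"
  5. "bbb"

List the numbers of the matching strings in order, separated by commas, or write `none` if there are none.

1, 4, 5

1. "bbba" → match
2. "aaaaabb" → no match
3. "abbaba" → no match
4. "aaaabaa" → match
5. "bbb" → match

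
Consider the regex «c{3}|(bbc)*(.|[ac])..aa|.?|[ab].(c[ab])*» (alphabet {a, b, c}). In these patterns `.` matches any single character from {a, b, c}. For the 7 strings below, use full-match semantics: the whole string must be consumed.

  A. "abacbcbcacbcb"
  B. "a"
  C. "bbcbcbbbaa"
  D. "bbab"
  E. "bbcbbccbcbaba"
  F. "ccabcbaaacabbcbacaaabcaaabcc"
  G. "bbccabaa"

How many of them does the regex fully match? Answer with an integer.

A → no match
B → match
C → no match
D → no match
E → no match
F → no match
G → match
Total matched: 2

2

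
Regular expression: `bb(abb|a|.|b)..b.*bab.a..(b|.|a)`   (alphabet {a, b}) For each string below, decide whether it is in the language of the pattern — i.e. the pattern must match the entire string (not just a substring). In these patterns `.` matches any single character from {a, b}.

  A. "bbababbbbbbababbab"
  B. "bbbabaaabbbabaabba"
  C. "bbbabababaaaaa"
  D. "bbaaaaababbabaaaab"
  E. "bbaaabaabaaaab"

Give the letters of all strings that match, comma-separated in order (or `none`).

A → no match
B → no match
C → no match
D → no match
E → no match

none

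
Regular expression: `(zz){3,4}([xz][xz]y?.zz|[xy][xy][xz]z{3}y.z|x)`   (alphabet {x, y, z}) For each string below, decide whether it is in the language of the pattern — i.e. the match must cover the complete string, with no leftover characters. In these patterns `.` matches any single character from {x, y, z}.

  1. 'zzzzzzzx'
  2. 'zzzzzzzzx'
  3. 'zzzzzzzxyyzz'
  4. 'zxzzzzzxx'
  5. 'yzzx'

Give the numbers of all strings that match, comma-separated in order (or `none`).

1 → no match
2 → match
3 → match
4 → no match — must start with 'zz'
5 → no match — must start with 'zz'

2, 3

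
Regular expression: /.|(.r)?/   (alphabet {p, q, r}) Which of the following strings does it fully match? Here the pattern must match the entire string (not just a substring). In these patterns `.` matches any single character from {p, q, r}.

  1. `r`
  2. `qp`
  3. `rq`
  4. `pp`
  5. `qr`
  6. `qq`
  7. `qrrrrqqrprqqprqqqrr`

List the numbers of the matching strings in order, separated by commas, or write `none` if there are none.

1, 5

1. `r` → match
2. `qp` → no match
3. `rq` → no match
4. `pp` → no match
5. `qr` → match
6. `qq` → no match
7 → no match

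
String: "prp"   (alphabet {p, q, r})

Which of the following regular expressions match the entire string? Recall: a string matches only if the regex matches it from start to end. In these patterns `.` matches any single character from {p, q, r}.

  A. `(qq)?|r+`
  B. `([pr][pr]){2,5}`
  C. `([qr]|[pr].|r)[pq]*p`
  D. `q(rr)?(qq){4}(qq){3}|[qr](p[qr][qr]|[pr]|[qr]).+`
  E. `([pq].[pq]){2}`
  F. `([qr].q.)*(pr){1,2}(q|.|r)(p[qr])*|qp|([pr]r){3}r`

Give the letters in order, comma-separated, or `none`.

C, F

A → no match
B → no match
C → match
D → no match
E → no match
F → match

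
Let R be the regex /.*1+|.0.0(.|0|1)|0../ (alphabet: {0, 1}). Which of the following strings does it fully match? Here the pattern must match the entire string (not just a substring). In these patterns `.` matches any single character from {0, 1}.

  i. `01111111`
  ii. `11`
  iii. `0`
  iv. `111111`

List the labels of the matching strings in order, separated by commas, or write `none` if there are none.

i, ii, iv

i → match
ii → match
iii → no match
iv → match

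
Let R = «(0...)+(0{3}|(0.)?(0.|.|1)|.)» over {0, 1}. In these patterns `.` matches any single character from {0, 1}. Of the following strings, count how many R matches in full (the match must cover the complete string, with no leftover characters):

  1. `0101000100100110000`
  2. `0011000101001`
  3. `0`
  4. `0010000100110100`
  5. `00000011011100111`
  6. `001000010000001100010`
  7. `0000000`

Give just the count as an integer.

6

1 → match
2 → match
3 → no match
4 → match
5 → match
6 → match
7 → match
Total matched: 6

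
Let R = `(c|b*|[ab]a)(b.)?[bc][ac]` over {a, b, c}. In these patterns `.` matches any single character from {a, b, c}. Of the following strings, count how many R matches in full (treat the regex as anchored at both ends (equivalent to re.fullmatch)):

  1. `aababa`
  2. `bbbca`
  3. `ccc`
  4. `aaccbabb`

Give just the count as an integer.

1 → match
2 → match
3 → match
4 → no match
Total matched: 3

3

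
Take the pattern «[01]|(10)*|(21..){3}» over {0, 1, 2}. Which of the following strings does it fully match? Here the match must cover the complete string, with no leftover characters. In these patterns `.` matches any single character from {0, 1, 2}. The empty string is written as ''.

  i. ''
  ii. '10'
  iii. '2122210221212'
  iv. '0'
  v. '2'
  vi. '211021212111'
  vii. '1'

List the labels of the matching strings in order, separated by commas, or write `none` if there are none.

i, ii, iv, vi, vii

i → match
ii → match
iii → no match
iv → match
v → no match
vi → match
vii → match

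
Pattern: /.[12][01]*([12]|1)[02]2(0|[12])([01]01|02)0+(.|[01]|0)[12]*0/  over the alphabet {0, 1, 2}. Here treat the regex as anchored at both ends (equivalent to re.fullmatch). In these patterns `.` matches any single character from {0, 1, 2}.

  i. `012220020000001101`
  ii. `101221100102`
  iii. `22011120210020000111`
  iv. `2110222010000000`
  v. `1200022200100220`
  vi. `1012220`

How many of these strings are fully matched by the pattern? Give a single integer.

i → no match — must end with `0`
ii → no match — must end with `0`
iii → no match — must end with `0`
iv → no match
v → no match
vi → no match
Total matched: 0

0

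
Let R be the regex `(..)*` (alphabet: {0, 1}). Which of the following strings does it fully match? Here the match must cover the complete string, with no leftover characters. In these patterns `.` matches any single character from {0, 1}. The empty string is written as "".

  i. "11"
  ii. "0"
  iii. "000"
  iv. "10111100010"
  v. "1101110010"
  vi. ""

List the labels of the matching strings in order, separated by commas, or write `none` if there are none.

i → match
ii → no match
iii → no match
iv → no match
v → match
vi → match

i, v, vi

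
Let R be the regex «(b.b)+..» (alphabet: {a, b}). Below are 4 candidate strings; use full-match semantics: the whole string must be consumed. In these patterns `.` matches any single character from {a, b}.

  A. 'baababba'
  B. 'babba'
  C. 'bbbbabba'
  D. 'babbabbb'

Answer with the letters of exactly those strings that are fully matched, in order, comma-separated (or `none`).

A → no match
B → match
C → match
D → match

B, C, D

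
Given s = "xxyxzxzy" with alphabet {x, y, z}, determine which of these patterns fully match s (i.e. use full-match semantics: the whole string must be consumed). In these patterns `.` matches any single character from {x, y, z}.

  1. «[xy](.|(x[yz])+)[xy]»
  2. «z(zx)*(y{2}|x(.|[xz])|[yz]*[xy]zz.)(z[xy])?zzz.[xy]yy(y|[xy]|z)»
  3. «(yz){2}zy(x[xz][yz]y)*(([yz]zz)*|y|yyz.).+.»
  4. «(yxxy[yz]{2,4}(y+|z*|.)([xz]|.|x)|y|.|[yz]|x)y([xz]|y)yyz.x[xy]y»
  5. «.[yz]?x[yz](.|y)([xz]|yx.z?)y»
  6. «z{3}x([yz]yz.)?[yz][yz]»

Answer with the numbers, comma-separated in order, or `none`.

1

1 → match
2 → no match — must start with "z"
3 → no match — must start with "yz"
4 → no match
5 → no match
6 → no match — must start with "z"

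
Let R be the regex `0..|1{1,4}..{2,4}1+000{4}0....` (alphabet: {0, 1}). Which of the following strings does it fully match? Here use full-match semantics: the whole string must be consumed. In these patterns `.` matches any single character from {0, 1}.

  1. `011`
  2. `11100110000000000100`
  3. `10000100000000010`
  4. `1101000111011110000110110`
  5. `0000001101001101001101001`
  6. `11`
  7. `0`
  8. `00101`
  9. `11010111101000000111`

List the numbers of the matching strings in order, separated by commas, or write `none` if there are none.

1, 3

1 → match
2 → no match
3 → match
4 → no match
5 → no match
6 → no match
7 → no match
8 → no match
9 → no match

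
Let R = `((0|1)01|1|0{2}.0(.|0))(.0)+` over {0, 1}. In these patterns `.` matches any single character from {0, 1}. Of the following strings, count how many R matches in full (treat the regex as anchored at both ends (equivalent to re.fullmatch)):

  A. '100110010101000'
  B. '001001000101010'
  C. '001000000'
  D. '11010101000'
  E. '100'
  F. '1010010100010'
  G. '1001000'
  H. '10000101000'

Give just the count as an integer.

A → no match
B → match
C. '001000000' → match
D. '11010101000' → match
E. '100' → match
F → match
G. '1001000' → match
H. '10000101000' → match
Total matched: 7

7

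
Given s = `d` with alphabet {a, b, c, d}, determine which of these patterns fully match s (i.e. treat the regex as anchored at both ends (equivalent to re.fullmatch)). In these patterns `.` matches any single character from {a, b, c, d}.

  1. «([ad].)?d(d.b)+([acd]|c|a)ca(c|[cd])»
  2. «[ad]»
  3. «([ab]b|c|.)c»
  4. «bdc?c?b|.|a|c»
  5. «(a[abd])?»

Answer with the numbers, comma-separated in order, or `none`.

2, 4

1 → no match
2 → match
3 → no match — must end with `c`
4 → match
5 → no match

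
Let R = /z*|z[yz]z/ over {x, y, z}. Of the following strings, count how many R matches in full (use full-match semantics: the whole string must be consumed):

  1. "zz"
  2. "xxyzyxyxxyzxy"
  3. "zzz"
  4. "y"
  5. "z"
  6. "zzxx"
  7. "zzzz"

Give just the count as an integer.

4

1 → match
2 → no match
3 → match
4 → no match
5 → match
6 → no match
7 → match
Total matched: 4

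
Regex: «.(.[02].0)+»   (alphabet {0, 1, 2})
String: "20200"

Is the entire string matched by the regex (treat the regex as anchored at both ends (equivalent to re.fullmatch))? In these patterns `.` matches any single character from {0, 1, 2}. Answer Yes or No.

Yes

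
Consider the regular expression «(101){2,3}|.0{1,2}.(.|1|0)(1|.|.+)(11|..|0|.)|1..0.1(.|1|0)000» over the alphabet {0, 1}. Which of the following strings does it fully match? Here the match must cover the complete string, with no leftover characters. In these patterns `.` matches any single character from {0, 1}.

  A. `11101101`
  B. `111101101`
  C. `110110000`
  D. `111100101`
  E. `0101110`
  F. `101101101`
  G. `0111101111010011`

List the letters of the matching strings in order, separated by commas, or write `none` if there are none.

F

A → no match
B → no match
C → no match
D → no match
E → no match
F → match
G → no match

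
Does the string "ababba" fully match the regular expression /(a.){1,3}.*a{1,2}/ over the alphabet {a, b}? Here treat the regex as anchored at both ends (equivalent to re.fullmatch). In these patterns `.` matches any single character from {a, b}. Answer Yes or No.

Yes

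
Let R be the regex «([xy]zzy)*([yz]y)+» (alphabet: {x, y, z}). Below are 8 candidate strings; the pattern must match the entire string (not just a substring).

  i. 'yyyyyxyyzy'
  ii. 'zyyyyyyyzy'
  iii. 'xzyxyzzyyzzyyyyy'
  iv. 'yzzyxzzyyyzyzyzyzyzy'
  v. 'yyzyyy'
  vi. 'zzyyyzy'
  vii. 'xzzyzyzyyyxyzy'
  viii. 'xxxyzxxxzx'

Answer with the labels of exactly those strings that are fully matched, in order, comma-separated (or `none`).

ii, iv, v

i. 'yyyyyxyyzy' → no match
ii. 'zyyyyyyyzy' → match
iii → no match
iv → match
v. 'yyzyyy' → match
vi. 'zzyyyzy' → no match
vii → no match
viii. 'xxxyzxxxzx' → no match — must end with 'y'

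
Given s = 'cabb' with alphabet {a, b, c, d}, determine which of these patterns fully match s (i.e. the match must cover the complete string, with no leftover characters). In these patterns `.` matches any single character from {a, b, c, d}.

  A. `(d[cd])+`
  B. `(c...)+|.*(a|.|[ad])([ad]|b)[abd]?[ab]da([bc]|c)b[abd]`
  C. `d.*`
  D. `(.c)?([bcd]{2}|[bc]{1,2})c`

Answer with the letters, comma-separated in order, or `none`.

A → no match — must start with 'd'
B → match
C → no match — must start with 'd'
D → no match — must end with 'c'

B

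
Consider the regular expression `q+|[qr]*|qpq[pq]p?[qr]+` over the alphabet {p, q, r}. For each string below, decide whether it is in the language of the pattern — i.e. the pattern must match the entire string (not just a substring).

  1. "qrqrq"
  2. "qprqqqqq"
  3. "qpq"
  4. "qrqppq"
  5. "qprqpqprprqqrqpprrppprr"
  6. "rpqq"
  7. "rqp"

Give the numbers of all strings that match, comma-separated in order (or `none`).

1

1 → match
2 → no match
3 → no match
4 → no match
5 → no match
6 → no match
7 → no match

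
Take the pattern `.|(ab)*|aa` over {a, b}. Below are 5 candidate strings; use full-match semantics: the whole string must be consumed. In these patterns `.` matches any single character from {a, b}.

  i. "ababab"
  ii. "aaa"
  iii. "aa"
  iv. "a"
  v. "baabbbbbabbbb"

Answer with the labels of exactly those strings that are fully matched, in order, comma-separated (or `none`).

i, iii, iv

i → match
ii → no match
iii → match
iv → match
v → no match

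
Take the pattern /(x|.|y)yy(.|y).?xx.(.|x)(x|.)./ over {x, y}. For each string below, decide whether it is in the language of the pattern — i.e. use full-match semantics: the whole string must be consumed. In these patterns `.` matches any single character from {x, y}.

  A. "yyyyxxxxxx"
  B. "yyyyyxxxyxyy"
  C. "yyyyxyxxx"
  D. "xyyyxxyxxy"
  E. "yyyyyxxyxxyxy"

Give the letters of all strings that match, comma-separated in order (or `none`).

A, D

A. "yyyyxxxxxx" → match
B. "yyyyyxxxyxyy" → no match
C. "yyyyxyxxx" → no match
D. "xyyyxxyxxy" → match
E → no match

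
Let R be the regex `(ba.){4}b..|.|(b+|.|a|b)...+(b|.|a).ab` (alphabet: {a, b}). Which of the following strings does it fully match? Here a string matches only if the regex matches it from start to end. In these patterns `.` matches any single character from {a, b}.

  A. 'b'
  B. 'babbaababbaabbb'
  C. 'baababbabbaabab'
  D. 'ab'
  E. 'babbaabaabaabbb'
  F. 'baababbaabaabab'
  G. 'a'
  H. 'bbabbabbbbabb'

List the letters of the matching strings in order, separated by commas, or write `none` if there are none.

A, B, C, E, F, G

A → match
B → match
C → match
D → no match
E → match
F → match
G → match
H → no match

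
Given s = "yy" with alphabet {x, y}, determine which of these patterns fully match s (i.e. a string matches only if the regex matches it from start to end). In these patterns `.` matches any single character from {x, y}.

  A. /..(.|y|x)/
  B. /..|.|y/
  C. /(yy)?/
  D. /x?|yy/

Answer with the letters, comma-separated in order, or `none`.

B, C, D

A → no match
B → match
C → match
D → match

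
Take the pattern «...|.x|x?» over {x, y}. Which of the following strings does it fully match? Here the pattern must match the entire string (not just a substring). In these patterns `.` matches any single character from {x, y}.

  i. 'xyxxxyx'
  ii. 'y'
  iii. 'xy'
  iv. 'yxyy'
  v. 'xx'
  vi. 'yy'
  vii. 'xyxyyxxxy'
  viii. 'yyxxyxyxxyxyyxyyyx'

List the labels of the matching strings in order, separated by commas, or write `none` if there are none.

v

i → no match
ii → no match
iii → no match
iv → no match
v → match
vi → no match
vii → no match
viii → no match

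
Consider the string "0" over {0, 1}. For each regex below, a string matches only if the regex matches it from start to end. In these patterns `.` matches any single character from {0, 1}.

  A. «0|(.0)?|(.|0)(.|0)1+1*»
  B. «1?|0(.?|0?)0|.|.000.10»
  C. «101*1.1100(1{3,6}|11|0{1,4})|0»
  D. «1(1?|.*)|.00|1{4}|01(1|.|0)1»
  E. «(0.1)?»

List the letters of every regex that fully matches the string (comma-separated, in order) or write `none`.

A → match
B → match
C → match
D → no match
E → no match

A, B, C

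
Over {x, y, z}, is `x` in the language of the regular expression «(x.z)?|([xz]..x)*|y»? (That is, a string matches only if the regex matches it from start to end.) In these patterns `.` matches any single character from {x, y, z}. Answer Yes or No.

No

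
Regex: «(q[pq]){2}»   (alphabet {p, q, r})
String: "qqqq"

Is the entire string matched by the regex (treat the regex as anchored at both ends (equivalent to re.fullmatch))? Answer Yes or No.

Yes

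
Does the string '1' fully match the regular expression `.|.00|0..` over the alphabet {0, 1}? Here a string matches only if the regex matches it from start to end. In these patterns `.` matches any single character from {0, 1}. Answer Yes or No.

Yes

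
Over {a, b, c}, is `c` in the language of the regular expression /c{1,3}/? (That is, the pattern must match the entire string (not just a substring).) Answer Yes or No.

Yes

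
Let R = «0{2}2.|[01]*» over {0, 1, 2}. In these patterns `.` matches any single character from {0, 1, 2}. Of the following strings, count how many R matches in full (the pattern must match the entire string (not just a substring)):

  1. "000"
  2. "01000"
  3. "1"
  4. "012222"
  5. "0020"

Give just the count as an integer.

1 → match
2 → match
3 → match
4 → no match
5 → match
Total matched: 4

4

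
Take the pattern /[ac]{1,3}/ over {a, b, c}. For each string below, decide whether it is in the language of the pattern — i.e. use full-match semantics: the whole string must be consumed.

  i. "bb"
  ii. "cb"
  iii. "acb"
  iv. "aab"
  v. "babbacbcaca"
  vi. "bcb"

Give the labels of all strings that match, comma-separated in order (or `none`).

none

i → no match
ii → no match
iii → no match
iv → no match
v → no match
vi → no match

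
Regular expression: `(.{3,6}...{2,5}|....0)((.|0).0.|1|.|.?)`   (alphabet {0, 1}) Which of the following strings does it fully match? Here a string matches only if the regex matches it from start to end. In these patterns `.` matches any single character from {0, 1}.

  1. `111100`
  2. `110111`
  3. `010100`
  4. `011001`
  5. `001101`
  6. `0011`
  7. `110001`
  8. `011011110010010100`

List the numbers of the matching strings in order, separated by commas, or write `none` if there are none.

1, 3, 4, 5, 7

1. `111100` → match
2. `110111` → no match
3. `010100` → match
4. `011001` → match
5. `001101` → match
6. `0011` → no match
7. `110001` → match
8 → no match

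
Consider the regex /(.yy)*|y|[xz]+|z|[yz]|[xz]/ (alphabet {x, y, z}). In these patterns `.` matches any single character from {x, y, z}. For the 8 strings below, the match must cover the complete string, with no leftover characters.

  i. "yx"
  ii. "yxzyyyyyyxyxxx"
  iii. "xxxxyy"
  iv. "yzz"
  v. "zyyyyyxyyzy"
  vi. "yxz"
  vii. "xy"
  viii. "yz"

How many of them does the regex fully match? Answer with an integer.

i → no match
ii → no match
iii → no match
iv → no match
v → no match
vi → no match
vii → no match
viii → no match
Total matched: 0

0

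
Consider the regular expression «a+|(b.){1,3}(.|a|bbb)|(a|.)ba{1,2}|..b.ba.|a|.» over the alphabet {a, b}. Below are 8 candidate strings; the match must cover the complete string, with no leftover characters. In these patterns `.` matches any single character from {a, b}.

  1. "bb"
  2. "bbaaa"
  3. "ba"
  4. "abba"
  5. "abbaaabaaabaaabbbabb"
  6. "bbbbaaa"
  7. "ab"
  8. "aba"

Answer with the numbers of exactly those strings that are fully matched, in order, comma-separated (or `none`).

1 → no match
2 → no match
3 → no match
4 → no match
5 → no match
6 → no match
7 → no match
8 → match

8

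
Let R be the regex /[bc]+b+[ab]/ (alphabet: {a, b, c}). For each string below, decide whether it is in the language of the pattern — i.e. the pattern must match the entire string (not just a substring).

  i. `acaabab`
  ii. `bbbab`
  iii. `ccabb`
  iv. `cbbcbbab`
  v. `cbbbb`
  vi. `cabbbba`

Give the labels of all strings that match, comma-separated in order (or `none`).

i → no match
ii → no match
iii → no match
iv → no match
v → match
vi → no match

v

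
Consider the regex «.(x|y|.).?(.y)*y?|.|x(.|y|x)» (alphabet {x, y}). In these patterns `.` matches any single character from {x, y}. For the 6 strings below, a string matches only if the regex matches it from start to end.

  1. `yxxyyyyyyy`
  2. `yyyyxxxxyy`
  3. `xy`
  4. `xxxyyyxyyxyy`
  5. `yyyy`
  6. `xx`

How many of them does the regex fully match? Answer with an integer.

4

1 → match
2 → no match
3 → match
4 → no match
5 → match
6 → match
Total matched: 4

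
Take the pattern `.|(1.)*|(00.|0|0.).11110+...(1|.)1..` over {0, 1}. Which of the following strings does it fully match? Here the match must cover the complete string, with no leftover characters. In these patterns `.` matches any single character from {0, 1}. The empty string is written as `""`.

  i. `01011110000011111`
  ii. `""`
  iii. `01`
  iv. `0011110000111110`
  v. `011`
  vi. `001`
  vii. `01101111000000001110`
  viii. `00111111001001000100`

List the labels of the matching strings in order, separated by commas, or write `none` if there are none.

i → match
ii → match
iii → no match
iv → match
v → no match
vi → no match
vii → no match
viii → no match

i, ii, iv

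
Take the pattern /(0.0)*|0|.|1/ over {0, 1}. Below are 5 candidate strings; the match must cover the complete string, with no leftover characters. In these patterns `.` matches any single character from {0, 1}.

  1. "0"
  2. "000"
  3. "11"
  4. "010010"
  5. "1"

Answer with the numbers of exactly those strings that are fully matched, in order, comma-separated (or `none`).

1, 2, 4, 5

1 → match
2 → match
3 → no match
4 → match
5 → match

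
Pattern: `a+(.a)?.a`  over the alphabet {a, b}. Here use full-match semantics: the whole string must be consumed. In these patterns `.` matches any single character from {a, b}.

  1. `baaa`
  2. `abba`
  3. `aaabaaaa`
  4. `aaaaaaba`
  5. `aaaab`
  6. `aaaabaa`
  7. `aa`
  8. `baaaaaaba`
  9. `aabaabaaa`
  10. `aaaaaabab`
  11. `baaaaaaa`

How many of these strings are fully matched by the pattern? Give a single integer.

1 → no match — must start with `a`
2 → no match
3 → no match
4 → match
5 → no match — must end with `a`
6 → no match
7 → no match
8 → no match — must start with `a`
9 → no match
10 → no match — must end with `a`
11 → no match — must start with `a`
Total matched: 1

1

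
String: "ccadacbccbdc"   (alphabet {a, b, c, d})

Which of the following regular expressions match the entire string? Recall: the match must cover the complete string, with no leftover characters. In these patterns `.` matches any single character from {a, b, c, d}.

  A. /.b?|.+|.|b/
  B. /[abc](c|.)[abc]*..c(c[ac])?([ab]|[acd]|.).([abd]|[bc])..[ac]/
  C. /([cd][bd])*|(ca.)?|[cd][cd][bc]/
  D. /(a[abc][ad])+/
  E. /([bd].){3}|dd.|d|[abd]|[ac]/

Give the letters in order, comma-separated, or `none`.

A → match
B → match
C → no match
D → no match — must start with "a"
E → no match

A, B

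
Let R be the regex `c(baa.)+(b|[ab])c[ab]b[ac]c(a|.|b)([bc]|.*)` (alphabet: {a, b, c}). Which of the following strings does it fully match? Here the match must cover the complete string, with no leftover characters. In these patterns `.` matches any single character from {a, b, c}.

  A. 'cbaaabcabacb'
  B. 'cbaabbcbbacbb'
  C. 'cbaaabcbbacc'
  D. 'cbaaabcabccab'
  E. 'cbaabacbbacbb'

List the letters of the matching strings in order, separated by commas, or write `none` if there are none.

A, B, C, D, E

A → match
B → match
C → match
D → match
E → match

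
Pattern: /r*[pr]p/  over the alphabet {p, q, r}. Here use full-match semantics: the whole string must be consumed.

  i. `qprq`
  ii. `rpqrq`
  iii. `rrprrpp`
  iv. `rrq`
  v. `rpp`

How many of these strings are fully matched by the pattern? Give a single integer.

1

i → no match — must end with `p`
ii → no match — must end with `p`
iii → no match
iv → no match — must end with `p`
v → match
Total matched: 1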